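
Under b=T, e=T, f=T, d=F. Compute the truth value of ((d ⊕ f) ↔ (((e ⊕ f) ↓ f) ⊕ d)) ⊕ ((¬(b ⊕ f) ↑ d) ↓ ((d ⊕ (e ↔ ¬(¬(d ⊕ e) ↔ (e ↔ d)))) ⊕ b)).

F

d ⊕ f = F ⊕ T = T
e ⊕ f = T ⊕ T = F
(e ⊕ f) ↓ f = F ↓ T = F
((e ⊕ f) ↓ f) ⊕ d = F ⊕ F = F
(d ⊕ f) ↔ (((e ⊕ f) ↓ f) ⊕ d) = T ↔ F = F
b ⊕ f = T ⊕ T = F
¬(b ⊕ f) = ¬F = T
¬(b ⊕ f) ↑ d = T ↑ F = T
d ⊕ e = F ⊕ T = T
¬(d ⊕ e) = ¬T = F
e ↔ d = T ↔ F = F
¬(d ⊕ e) ↔ (e ↔ d) = F ↔ F = T
¬(¬(d ⊕ e) ↔ (e ↔ d)) = ¬T = F
e ↔ ¬(¬(d ⊕ e) ↔ (e ↔ d)) = T ↔ F = F
d ⊕ (e ↔ ¬(¬(d ⊕ e) ↔ (e ↔ d))) = F ⊕ F = F
(d ⊕ (e ↔ ¬(¬(d ⊕ e) ↔ (e ↔ d)))) ⊕ b = F ⊕ T = T
(¬(b ⊕ f) ↑ d) ↓ ((d ⊕ (e ↔ ¬(¬(d ⊕ e) ↔ (e ↔ d)))) ⊕ b) = T ↓ T = F
((d ⊕ f) ↔ (((e ⊕ f) ↓ f) ⊕ d)) ⊕ ((¬(b ⊕ f) ↑ d) ↓ ((d ⊕ (e ↔ ¬(¬(d ⊕ e) ↔ (e ↔ d)))) ⊕ b)) = F ⊕ F = F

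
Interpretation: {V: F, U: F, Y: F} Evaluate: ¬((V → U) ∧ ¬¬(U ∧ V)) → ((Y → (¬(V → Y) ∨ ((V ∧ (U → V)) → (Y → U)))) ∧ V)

F

V → U = F → F = T
U ∧ V = F ∧ F = F
¬(U ∧ V) = ¬F = T
¬¬(U ∧ V) = ¬T = F
(V → U) ∧ ¬¬(U ∧ V) = T ∧ F = F
¬((V → U) ∧ ¬¬(U ∧ V)) = ¬F = T
V → Y = F → F = T
¬(V → Y) = ¬T = F
U → V = F → F = T
V ∧ (U → V) = F ∧ T = F
Y → U = F → F = T
(V ∧ (U → V)) → (Y → U) = F → T = T
¬(V → Y) ∨ ((V ∧ (U → V)) → (Y → U)) = F ∨ T = T
Y → (¬(V → Y) ∨ ((V ∧ (U → V)) → (Y → U))) = F → T = T
(Y → (¬(V → Y) ∨ ((V ∧ (U → V)) → (Y → U)))) ∧ V = T ∧ F = F
¬((V → U) ∧ ¬¬(U ∧ V)) → ((Y → (¬(V → Y) ∨ ((V ∧ (U → V)) → (Y → U)))) ∧ V) = T → F = F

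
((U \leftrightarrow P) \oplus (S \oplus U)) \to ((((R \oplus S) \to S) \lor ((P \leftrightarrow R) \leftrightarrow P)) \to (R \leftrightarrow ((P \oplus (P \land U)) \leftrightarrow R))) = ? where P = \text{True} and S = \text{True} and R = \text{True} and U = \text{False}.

\text{True}

U \leftrightarrow P = \text{False} \leftrightarrow \text{True} = \text{False}
S \oplus U = \text{True} \oplus \text{False} = \text{True}
(U \leftrightarrow P) \oplus (S \oplus U) = \text{False} \oplus \text{True} = \text{True}
R \oplus S = \text{True} \oplus \text{True} = \text{False}
(R \oplus S) \to S = \text{False} \to \text{True} = \text{True}
P \leftrightarrow R = \text{True} \leftrightarrow \text{True} = \text{True}
(P \leftrightarrow R) \leftrightarrow P = \text{True} \leftrightarrow \text{True} = \text{True}
((R \oplus S) \to S) \lor ((P \leftrightarrow R) \leftrightarrow P) = \text{True} \lor \text{True} = \text{True}
P \land U = \text{True} \land \text{False} = \text{False}
P \oplus (P \land U) = \text{True} \oplus \text{False} = \text{True}
(P \oplus (P \land U)) \leftrightarrow R = \text{True} \leftrightarrow \text{True} = \text{True}
R \leftrightarrow ((P \oplus (P \land U)) \leftrightarrow R) = \text{True} \leftrightarrow \text{True} = \text{True}
(((R \oplus S) \to S) \lor ((P \leftrightarrow R) \leftrightarrow P)) \to (R \leftrightarrow ((P \oplus (P \land U)) \leftrightarrow R)) = \text{True} \to \text{True} = \text{True}
((U \leftrightarrow P) \oplus (S \oplus U)) \to ((((R \oplus S) \to S) \lor ((P \leftrightarrow R) \leftrightarrow P)) \to (R \leftrightarrow ((P \oplus (P \land U)) \leftrightarrow R))) = \text{True} \to \text{True} = \text{True}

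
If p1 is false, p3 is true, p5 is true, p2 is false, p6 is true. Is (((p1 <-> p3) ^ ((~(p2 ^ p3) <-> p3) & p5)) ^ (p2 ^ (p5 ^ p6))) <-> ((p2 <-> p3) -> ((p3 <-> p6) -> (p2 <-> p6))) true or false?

p1 <-> p3 = 0 <-> 1 = 0
p2 ^ p3 = 0 ^ 1 = 1
~(p2 ^ p3) = ~1 = 0
~(p2 ^ p3) <-> p3 = 0 <-> 1 = 0
(~(p2 ^ p3) <-> p3) & p5 = 0 & 1 = 0
(p1 <-> p3) ^ ((~(p2 ^ p3) <-> p3) & p5) = 0 ^ 0 = 0
p5 ^ p6 = 1 ^ 1 = 0
p2 ^ (p5 ^ p6) = 0 ^ 0 = 0
((p1 <-> p3) ^ ((~(p2 ^ p3) <-> p3) & p5)) ^ (p2 ^ (p5 ^ p6)) = 0 ^ 0 = 0
p2 <-> p3 = 0 <-> 1 = 0
p3 <-> p6 = 1 <-> 1 = 1
p2 <-> p6 = 0 <-> 1 = 0
(p3 <-> p6) -> (p2 <-> p6) = 1 -> 0 = 0
(p2 <-> p3) -> ((p3 <-> p6) -> (p2 <-> p6)) = 0 -> 0 = 1
(((p1 <-> p3) ^ ((~(p2 ^ p3) <-> p3) & p5)) ^ (p2 ^ (p5 ^ p6))) <-> ((p2 <-> p3) -> ((p3 <-> p6) -> (p2 <-> p6))) = 0 <-> 1 = 0

0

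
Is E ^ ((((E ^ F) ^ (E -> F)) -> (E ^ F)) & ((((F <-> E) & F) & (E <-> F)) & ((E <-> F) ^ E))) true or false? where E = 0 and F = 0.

0

Substituting E=0, F=0:
E ^ F = 0 ^ 0 = 0
E -> F = 0 -> 0 = 1
(E ^ F) ^ (E -> F) = 0 ^ 1 = 1
E ^ F = 0 ^ 0 = 0
((E ^ F) ^ (E -> F)) -> (E ^ F) = 1 -> 0 = 0
F <-> E = 0 <-> 0 = 1
(F <-> E) & F = 1 & 0 = 0
E <-> F = 0 <-> 0 = 1
((F <-> E) & F) & (E <-> F) = 0 & 1 = 0
E <-> F = 0 <-> 0 = 1
(E <-> F) ^ E = 1 ^ 0 = 1
(((F <-> E) & F) & (E <-> F)) & ((E <-> F) ^ E) = 0 & 1 = 0
(((E ^ F) ^ (E -> F)) -> (E ^ F)) & ((((F <-> E) & F) & (E <-> F)) & ((E <-> F) ^ E)) = 0 & 0 = 0
E ^ ((((E ^ F) ^ (E -> F)) -> (E ^ F)) & ((((F <-> E) & F) & (E <-> F)) & ((E <-> F) ^ E))) = 0 ^ 0 = 0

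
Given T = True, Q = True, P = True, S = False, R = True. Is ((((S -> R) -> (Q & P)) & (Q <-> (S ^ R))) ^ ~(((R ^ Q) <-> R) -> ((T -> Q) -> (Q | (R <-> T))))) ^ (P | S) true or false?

S -> R = False -> True = True
Q & P = True & True = True
(S -> R) -> (Q & P) = True -> True = True
S ^ R = False ^ True = True
Q <-> (S ^ R) = True <-> True = True
((S -> R) -> (Q & P)) & (Q <-> (S ^ R)) = True & True = True
R ^ Q = True ^ True = False
(R ^ Q) <-> R = False <-> True = False
T -> Q = True -> True = True
R <-> T = True <-> True = True
Q | (R <-> T) = True | True = True
(T -> Q) -> (Q | (R <-> T)) = True -> True = True
((R ^ Q) <-> R) -> ((T -> Q) -> (Q | (R <-> T))) = False -> True = True
~(((R ^ Q) <-> R) -> ((T -> Q) -> (Q | (R <-> T)))) = ~True = False
(((S -> R) -> (Q & P)) & (Q <-> (S ^ R))) ^ ~(((R ^ Q) <-> R) -> ((T -> Q) -> (Q | (R <-> T)))) = True ^ False = True
P | S = True | False = True
((((S -> R) -> (Q & P)) & (Q <-> (S ^ R))) ^ ~(((R ^ Q) <-> R) -> ((T -> Q) -> (Q | (R <-> T))))) ^ (P | S) = True ^ True = False

False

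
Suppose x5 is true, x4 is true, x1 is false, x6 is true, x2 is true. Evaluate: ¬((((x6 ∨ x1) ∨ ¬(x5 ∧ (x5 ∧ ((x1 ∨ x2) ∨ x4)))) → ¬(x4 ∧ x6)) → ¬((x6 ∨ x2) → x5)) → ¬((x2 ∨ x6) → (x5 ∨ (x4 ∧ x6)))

x6 ∨ x1 = T ∨ F = T
x1 ∨ x2 = F ∨ T = T
(x1 ∨ x2) ∨ x4 = T ∨ T = T
x5 ∧ ((x1 ∨ x2) ∨ x4) = T ∧ T = T
x5 ∧ (x5 ∧ ((x1 ∨ x2) ∨ x4)) = T ∧ T = T
¬(x5 ∧ (x5 ∧ ((x1 ∨ x2) ∨ x4))) = ¬T = F
(x6 ∨ x1) ∨ ¬(x5 ∧ (x5 ∧ ((x1 ∨ x2) ∨ x4))) = T ∨ F = T
x4 ∧ x6 = T ∧ T = T
¬(x4 ∧ x6) = ¬T = F
((x6 ∨ x1) ∨ ¬(x5 ∧ (x5 ∧ ((x1 ∨ x2) ∨ x4)))) → ¬(x4 ∧ x6) = T → F = F
x6 ∨ x2 = T ∨ T = T
(x6 ∨ x2) → x5 = T → T = T
¬((x6 ∨ x2) → x5) = ¬T = F
(((x6 ∨ x1) ∨ ¬(x5 ∧ (x5 ∧ ((x1 ∨ x2) ∨ x4)))) → ¬(x4 ∧ x6)) → ¬((x6 ∨ x2) → x5) = F → F = T
¬((((x6 ∨ x1) ∨ ¬(x5 ∧ (x5 ∧ ((x1 ∨ x2) ∨ x4)))) → ¬(x4 ∧ x6)) → ¬((x6 ∨ x2) → x5)) = ¬T = F
x2 ∨ x6 = T ∨ T = T
x4 ∧ x6 = T ∧ T = T
x5 ∨ (x4 ∧ x6) = T ∨ T = T
(x2 ∨ x6) → (x5 ∨ (x4 ∧ x6)) = T → T = T
¬((x2 ∨ x6) → (x5 ∨ (x4 ∧ x6))) = ¬T = F
¬((((x6 ∨ x1) ∨ ¬(x5 ∧ (x5 ∧ ((x1 ∨ x2) ∨ x4)))) → ¬(x4 ∧ x6)) → ¬((x6 ∨ x2) → x5)) → ¬((x2 ∨ x6) → (x5 ∨ (x4 ∧ x6))) = F → F = T

T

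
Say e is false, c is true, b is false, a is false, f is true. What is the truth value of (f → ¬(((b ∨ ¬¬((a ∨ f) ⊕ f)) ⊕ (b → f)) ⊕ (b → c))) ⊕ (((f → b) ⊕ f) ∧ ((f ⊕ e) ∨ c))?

F

Substituting e=F, c=T, b=F, a=F, f=T:
a ∨ f = F ∨ T = T
(a ∨ f) ⊕ f = T ⊕ T = F
¬((a ∨ f) ⊕ f) = ¬F = T
¬¬((a ∨ f) ⊕ f) = ¬T = F
b ∨ ¬¬((a ∨ f) ⊕ f) = F ∨ F = F
b → f = F → T = T
(b ∨ ¬¬((a ∨ f) ⊕ f)) ⊕ (b → f) = F ⊕ T = T
b → c = F → T = T
((b ∨ ¬¬((a ∨ f) ⊕ f)) ⊕ (b → f)) ⊕ (b → c) = T ⊕ T = F
¬(((b ∨ ¬¬((a ∨ f) ⊕ f)) ⊕ (b → f)) ⊕ (b → c)) = ¬F = T
f → ¬(((b ∨ ¬¬((a ∨ f) ⊕ f)) ⊕ (b → f)) ⊕ (b → c)) = T → T = T
f → b = T → F = F
(f → b) ⊕ f = F ⊕ T = T
f ⊕ e = T ⊕ F = T
(f ⊕ e) ∨ c = T ∨ T = T
((f → b) ⊕ f) ∧ ((f ⊕ e) ∨ c) = T ∧ T = T
(f → ¬(((b ∨ ¬¬((a ∨ f) ⊕ f)) ⊕ (b → f)) ⊕ (b → c))) ⊕ (((f → b) ⊕ f) ∧ ((f ⊕ e) ∨ c)) = T ⊕ T = F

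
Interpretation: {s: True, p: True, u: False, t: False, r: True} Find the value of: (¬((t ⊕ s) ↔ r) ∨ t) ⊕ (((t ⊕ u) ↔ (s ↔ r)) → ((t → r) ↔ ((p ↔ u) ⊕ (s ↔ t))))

t ⊕ s = False ⊕ True = True
(t ⊕ s) ↔ r = True ↔ True = True
¬((t ⊕ s) ↔ r) = ¬True = False
¬((t ⊕ s) ↔ r) ∨ t = False ∨ False = False
t ⊕ u = False ⊕ False = False
s ↔ r = True ↔ True = True
(t ⊕ u) ↔ (s ↔ r) = False ↔ True = False
t → r = False → True = True
p ↔ u = True ↔ False = False
s ↔ t = True ↔ False = False
(p ↔ u) ⊕ (s ↔ t) = False ⊕ False = False
(t → r) ↔ ((p ↔ u) ⊕ (s ↔ t)) = True ↔ False = False
((t ⊕ u) ↔ (s ↔ r)) → ((t → r) ↔ ((p ↔ u) ⊕ (s ↔ t))) = False → False = True
(¬((t ⊕ s) ↔ r) ∨ t) ⊕ (((t ⊕ u) ↔ (s ↔ r)) → ((t → r) ↔ ((p ↔ u) ⊕ (s ↔ t)))) = False ⊕ True = True

True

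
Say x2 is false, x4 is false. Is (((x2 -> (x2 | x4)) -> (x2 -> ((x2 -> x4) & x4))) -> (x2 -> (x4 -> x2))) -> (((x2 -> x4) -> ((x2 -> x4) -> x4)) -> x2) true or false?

x2 | x4 = 0 | 0 = 0
x2 -> (x2 | x4) = 0 -> 0 = 1
x2 -> x4 = 0 -> 0 = 1
(x2 -> x4) & x4 = 1 & 0 = 0
x2 -> ((x2 -> x4) & x4) = 0 -> 0 = 1
(x2 -> (x2 | x4)) -> (x2 -> ((x2 -> x4) & x4)) = 1 -> 1 = 1
x4 -> x2 = 0 -> 0 = 1
x2 -> (x4 -> x2) = 0 -> 1 = 1
((x2 -> (x2 | x4)) -> (x2 -> ((x2 -> x4) & x4))) -> (x2 -> (x4 -> x2)) = 1 -> 1 = 1
x2 -> x4 = 0 -> 0 = 1
x2 -> x4 = 0 -> 0 = 1
(x2 -> x4) -> x4 = 1 -> 0 = 0
(x2 -> x4) -> ((x2 -> x4) -> x4) = 1 -> 0 = 0
((x2 -> x4) -> ((x2 -> x4) -> x4)) -> x2 = 0 -> 0 = 1
(((x2 -> (x2 | x4)) -> (x2 -> ((x2 -> x4) & x4))) -> (x2 -> (x4 -> x2))) -> (((x2 -> x4) -> ((x2 -> x4) -> x4)) -> x2) = 1 -> 1 = 1

1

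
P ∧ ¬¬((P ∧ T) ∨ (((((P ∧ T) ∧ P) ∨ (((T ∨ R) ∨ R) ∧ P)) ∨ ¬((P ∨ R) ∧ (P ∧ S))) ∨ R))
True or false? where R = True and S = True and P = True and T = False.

P ∧ T = True ∧ False = False
P ∧ T = True ∧ False = False
(P ∧ T) ∧ P = False ∧ True = False
T ∨ R = False ∨ True = True
(T ∨ R) ∨ R = True ∨ True = True
((T ∨ R) ∨ R) ∧ P = True ∧ True = True
((P ∧ T) ∧ P) ∨ (((T ∨ R) ∨ R) ∧ P) = False ∨ True = True
P ∨ R = True ∨ True = True
P ∧ S = True ∧ True = True
(P ∨ R) ∧ (P ∧ S) = True ∧ True = True
¬((P ∨ R) ∧ (P ∧ S)) = ¬True = False
(((P ∧ T) ∧ P) ∨ (((T ∨ R) ∨ R) ∧ P)) ∨ ¬((P ∨ R) ∧ (P ∧ S)) = True ∨ False = True
((((P ∧ T) ∧ P) ∨ (((T ∨ R) ∨ R) ∧ P)) ∨ ¬((P ∨ R) ∧ (P ∧ S))) ∨ R = True ∨ True = True
(P ∧ T) ∨ (((((P ∧ T) ∧ P) ∨ (((T ∨ R) ∨ R) ∧ P)) ∨ ¬((P ∨ R) ∧ (P ∧ S))) ∨ R) = False ∨ True = True
¬((P ∧ T) ∨ (((((P ∧ T) ∧ P) ∨ (((T ∨ R) ∨ R) ∧ P)) ∨ ¬((P ∨ R) ∧ (P ∧ S))) ∨ R)) = ¬True = False
¬¬((P ∧ T) ∨ (((((P ∧ T) ∧ P) ∨ (((T ∨ R) ∨ R) ∧ P)) ∨ ¬((P ∨ R) ∧ (P ∧ S))) ∨ R)) = ¬False = True
P ∧ ¬¬((P ∧ T) ∨ (((((P ∧ T) ∧ P) ∨ (((T ∨ R) ∨ R) ∧ P)) ∨ ¬((P ∨ R) ∧ (P ∧ S))) ∨ R)) = True ∧ True = True

True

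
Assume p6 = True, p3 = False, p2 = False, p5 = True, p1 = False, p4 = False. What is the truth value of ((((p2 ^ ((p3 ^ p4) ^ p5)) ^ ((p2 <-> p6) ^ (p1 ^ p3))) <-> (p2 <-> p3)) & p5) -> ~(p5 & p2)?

Substituting p6=True, p3=False, p2=False, p5=True, p1=False, p4=False:
p3 ^ p4 = False ^ False = False
(p3 ^ p4) ^ p5 = False ^ True = True
p2 ^ ((p3 ^ p4) ^ p5) = False ^ True = True
p2 <-> p6 = False <-> True = False
p1 ^ p3 = False ^ False = False
(p2 <-> p6) ^ (p1 ^ p3) = False ^ False = False
(p2 ^ ((p3 ^ p4) ^ p5)) ^ ((p2 <-> p6) ^ (p1 ^ p3)) = True ^ False = True
p2 <-> p3 = False <-> False = True
((p2 ^ ((p3 ^ p4) ^ p5)) ^ ((p2 <-> p6) ^ (p1 ^ p3))) <-> (p2 <-> p3) = True <-> True = True
(((p2 ^ ((p3 ^ p4) ^ p5)) ^ ((p2 <-> p6) ^ (p1 ^ p3))) <-> (p2 <-> p3)) & p5 = True & True = True
p5 & p2 = True & False = False
~(p5 & p2) = ~False = True
((((p2 ^ ((p3 ^ p4) ^ p5)) ^ ((p2 <-> p6) ^ (p1 ^ p3))) <-> (p2 <-> p3)) & p5) -> ~(p5 & p2) = True -> True = True

True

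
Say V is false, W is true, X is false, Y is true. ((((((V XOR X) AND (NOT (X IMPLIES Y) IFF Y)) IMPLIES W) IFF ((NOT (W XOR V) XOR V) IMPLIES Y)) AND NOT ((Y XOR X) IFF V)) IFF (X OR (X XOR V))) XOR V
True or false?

F

V XOR X = F XOR F = F
X IMPLIES Y = F IMPLIES T = T
NOT (X IMPLIES Y) = NOT T = F
NOT (X IMPLIES Y) IFF Y = F IFF T = F
(V XOR X) AND (NOT (X IMPLIES Y) IFF Y) = F AND F = F
((V XOR X) AND (NOT (X IMPLIES Y) IFF Y)) IMPLIES W = F IMPLIES T = T
W XOR V = T XOR F = T
NOT (W XOR V) = NOT T = F
NOT (W XOR V) XOR V = F XOR F = F
(NOT (W XOR V) XOR V) IMPLIES Y = F IMPLIES T = T
(((V XOR X) AND (NOT (X IMPLIES Y) IFF Y)) IMPLIES W) IFF ((NOT (W XOR V) XOR V) IMPLIES Y) = T IFF T = T
Y XOR X = T XOR F = T
(Y XOR X) IFF V = T IFF F = F
NOT ((Y XOR X) IFF V) = NOT F = T
((((V XOR X) AND (NOT (X IMPLIES Y) IFF Y)) IMPLIES W) IFF ((NOT (W XOR V) XOR V) IMPLIES Y)) AND NOT ((Y XOR X) IFF V) = T AND T = T
X XOR V = F XOR F = F
X OR (X XOR V) = F OR F = F
(((((V XOR X) AND (NOT (X IMPLIES Y) IFF Y)) IMPLIES W) IFF ((NOT (W XOR V) XOR V) IMPLIES Y)) AND NOT ((Y XOR X) IFF V)) IFF (X OR (X XOR V)) = T IFF F = F
((((((V XOR X) AND (NOT (X IMPLIES Y) IFF Y)) IMPLIES W) IFF ((NOT (W XOR V) XOR V) IMPLIES Y)) AND NOT ((Y XOR X) IFF V)) IFF (X OR (X XOR V))) XOR V = F XOR F = F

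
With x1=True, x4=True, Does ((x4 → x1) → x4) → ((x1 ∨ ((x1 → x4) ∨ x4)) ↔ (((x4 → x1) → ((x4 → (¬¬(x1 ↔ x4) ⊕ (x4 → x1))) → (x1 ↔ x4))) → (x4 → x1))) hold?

True

x4 → x1 = True → True = True
(x4 → x1) → x4 = True → True = True
x1 → x4 = True → True = True
(x1 → x4) ∨ x4 = True ∨ True = True
x1 ∨ ((x1 → x4) ∨ x4) = True ∨ True = True
x4 → x1 = True → True = True
x1 ↔ x4 = True ↔ True = True
¬(x1 ↔ x4) = ¬True = False
¬¬(x1 ↔ x4) = ¬False = True
x4 → x1 = True → True = True
¬¬(x1 ↔ x4) ⊕ (x4 → x1) = True ⊕ True = False
x4 → (¬¬(x1 ↔ x4) ⊕ (x4 → x1)) = True → False = False
x1 ↔ x4 = True ↔ True = True
(x4 → (¬¬(x1 ↔ x4) ⊕ (x4 → x1))) → (x1 ↔ x4) = False → True = True
(x4 → x1) → ((x4 → (¬¬(x1 ↔ x4) ⊕ (x4 → x1))) → (x1 ↔ x4)) = True → True = True
x4 → x1 = True → True = True
((x4 → x1) → ((x4 → (¬¬(x1 ↔ x4) ⊕ (x4 → x1))) → (x1 ↔ x4))) → (x4 → x1) = True → True = True
(x1 ∨ ((x1 → x4) ∨ x4)) ↔ (((x4 → x1) → ((x4 → (¬¬(x1 ↔ x4) ⊕ (x4 → x1))) → (x1 ↔ x4))) → (x4 → x1)) = True ↔ True = True
((x4 → x1) → x4) → ((x1 ∨ ((x1 → x4) ∨ x4)) ↔ (((x4 → x1) → ((x4 → (¬¬(x1 ↔ x4) ⊕ (x4 → x1))) → (x1 ↔ x4))) → (x4 → x1))) = True → True = True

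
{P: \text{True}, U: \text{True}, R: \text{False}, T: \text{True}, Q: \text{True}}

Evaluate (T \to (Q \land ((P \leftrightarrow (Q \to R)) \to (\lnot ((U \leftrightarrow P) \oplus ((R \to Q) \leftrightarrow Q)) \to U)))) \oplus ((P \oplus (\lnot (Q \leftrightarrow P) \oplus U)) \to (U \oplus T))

Substituting P=\text{True}, U=\text{True}, R=\text{False}, T=\text{True}, Q=\text{True}:
Q \to R = \text{True} \to \text{False} = \text{False}
P \leftrightarrow (Q \to R) = \text{True} \leftrightarrow \text{False} = \text{False}
U \leftrightarrow P = \text{True} \leftrightarrow \text{True} = \text{True}
R \to Q = \text{False} \to \text{True} = \text{True}
(R \to Q) \leftrightarrow Q = \text{True} \leftrightarrow \text{True} = \text{True}
(U \leftrightarrow P) \oplus ((R \to Q) \leftrightarrow Q) = \text{True} \oplus \text{True} = \text{False}
\lnot ((U \leftrightarrow P) \oplus ((R \to Q) \leftrightarrow Q)) = \lnot \text{False} = \text{True}
\lnot ((U \leftrightarrow P) \oplus ((R \to Q) \leftrightarrow Q)) \to U = \text{True} \to \text{True} = \text{True}
(P \leftrightarrow (Q \to R)) \to (\lnot ((U \leftrightarrow P) \oplus ((R \to Q) \leftrightarrow Q)) \to U) = \text{False} \to \text{True} = \text{True}
Q \land ((P \leftrightarrow (Q \to R)) \to (\lnot ((U \leftrightarrow P) \oplus ((R \to Q) \leftrightarrow Q)) \to U)) = \text{True} \land \text{True} = \text{True}
T \to (Q \land ((P \leftrightarrow (Q \to R)) \to (\lnot ((U \leftrightarrow P) \oplus ((R \to Q) \leftrightarrow Q)) \to U))) = \text{True} \to \text{True} = \text{True}
Q \leftrightarrow P = \text{True} \leftrightarrow \text{True} = \text{True}
\lnot (Q \leftrightarrow P) = \lnot \text{True} = \text{False}
\lnot (Q \leftrightarrow P) \oplus U = \text{False} \oplus \text{True} = \text{True}
P \oplus (\lnot (Q \leftrightarrow P) \oplus U) = \text{True} \oplus \text{True} = \text{False}
U \oplus T = \text{True} \oplus \text{True} = \text{False}
(P \oplus (\lnot (Q \leftrightarrow P) \oplus U)) \to (U \oplus T) = \text{False} \to \text{False} = \text{True}
(T \to (Q \land ((P \leftrightarrow (Q \to R)) \to (\lnot ((U \leftrightarrow P) \oplus ((R \to Q) \leftrightarrow Q)) \to U)))) \oplus ((P \oplus (\lnot (Q \leftrightarrow P) \oplus U)) \to (U \oplus T)) = \text{True} \oplus \text{True} = \text{False}

\text{False}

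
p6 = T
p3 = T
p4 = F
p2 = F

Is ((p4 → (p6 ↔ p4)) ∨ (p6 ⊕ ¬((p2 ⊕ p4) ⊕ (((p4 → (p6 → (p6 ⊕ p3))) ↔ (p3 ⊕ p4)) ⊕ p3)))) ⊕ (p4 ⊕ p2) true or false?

p6 ↔ p4 = T ↔ F = F
p4 → (p6 ↔ p4) = F → F = T
p2 ⊕ p4 = F ⊕ F = F
p6 ⊕ p3 = T ⊕ T = F
p6 → (p6 ⊕ p3) = T → F = F
p4 → (p6 → (p6 ⊕ p3)) = F → F = T
p3 ⊕ p4 = T ⊕ F = T
(p4 → (p6 → (p6 ⊕ p3))) ↔ (p3 ⊕ p4) = T ↔ T = T
((p4 → (p6 → (p6 ⊕ p3))) ↔ (p3 ⊕ p4)) ⊕ p3 = T ⊕ T = F
(p2 ⊕ p4) ⊕ (((p4 → (p6 → (p6 ⊕ p3))) ↔ (p3 ⊕ p4)) ⊕ p3) = F ⊕ F = F
¬((p2 ⊕ p4) ⊕ (((p4 → (p6 → (p6 ⊕ p3))) ↔ (p3 ⊕ p4)) ⊕ p3)) = ¬F = T
p6 ⊕ ¬((p2 ⊕ p4) ⊕ (((p4 → (p6 → (p6 ⊕ p3))) ↔ (p3 ⊕ p4)) ⊕ p3)) = T ⊕ T = F
(p4 → (p6 ↔ p4)) ∨ (p6 ⊕ ¬((p2 ⊕ p4) ⊕ (((p4 → (p6 → (p6 ⊕ p3))) ↔ (p3 ⊕ p4)) ⊕ p3))) = T ∨ F = T
p4 ⊕ p2 = F ⊕ F = F
((p4 → (p6 ↔ p4)) ∨ (p6 ⊕ ¬((p2 ⊕ p4) ⊕ (((p4 → (p6 → (p6 ⊕ p3))) ↔ (p3 ⊕ p4)) ⊕ p3)))) ⊕ (p4 ⊕ p2) = T ⊕ F = T

T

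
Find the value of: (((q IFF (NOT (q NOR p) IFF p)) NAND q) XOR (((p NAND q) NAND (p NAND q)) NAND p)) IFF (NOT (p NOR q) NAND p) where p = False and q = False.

False

Substituting p=False, q=False:
q NOR p = False NOR False = True
NOT (q NOR p) = NOT True = False
NOT (q NOR p) IFF p = False IFF False = True
q IFF (NOT (q NOR p) IFF p) = False IFF True = False
(q IFF (NOT (q NOR p) IFF p)) NAND q = False NAND False = True
p NAND q = False NAND False = True
p NAND q = False NAND False = True
(p NAND q) NAND (p NAND q) = True NAND True = False
((p NAND q) NAND (p NAND q)) NAND p = False NAND False = True
((q IFF (NOT (q NOR p) IFF p)) NAND q) XOR (((p NAND q) NAND (p NAND q)) NAND p) = True XOR True = False
p NOR q = False NOR False = True
NOT (p NOR q) = NOT True = False
NOT (p NOR q) NAND p = False NAND False = True
(((q IFF (NOT (q NOR p) IFF p)) NAND q) XOR (((p NAND q) NAND (p NAND q)) NAND p)) IFF (NOT (p NOR q) NAND p) = False IFF True = False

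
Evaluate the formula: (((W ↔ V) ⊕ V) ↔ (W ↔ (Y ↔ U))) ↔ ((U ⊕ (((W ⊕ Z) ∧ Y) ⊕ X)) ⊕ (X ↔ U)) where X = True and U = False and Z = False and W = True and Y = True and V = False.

False

W ↔ V = True ↔ False = False
(W ↔ V) ⊕ V = False ⊕ False = False
Y ↔ U = True ↔ False = False
W ↔ (Y ↔ U) = True ↔ False = False
((W ↔ V) ⊕ V) ↔ (W ↔ (Y ↔ U)) = False ↔ False = True
W ⊕ Z = True ⊕ False = True
(W ⊕ Z) ∧ Y = True ∧ True = True
((W ⊕ Z) ∧ Y) ⊕ X = True ⊕ True = False
U ⊕ (((W ⊕ Z) ∧ Y) ⊕ X) = False ⊕ False = False
X ↔ U = True ↔ False = False
(U ⊕ (((W ⊕ Z) ∧ Y) ⊕ X)) ⊕ (X ↔ U) = False ⊕ False = False
(((W ↔ V) ⊕ V) ↔ (W ↔ (Y ↔ U))) ↔ ((U ⊕ (((W ⊕ Z) ∧ Y) ⊕ X)) ⊕ (X ↔ U)) = True ↔ False = False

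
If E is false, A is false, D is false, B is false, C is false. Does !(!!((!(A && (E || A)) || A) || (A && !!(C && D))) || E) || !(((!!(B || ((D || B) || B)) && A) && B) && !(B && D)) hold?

E || A = false || false = false
A && (E || A) = false && false = false
!(A && (E || A)) = !false = true
!(A && (E || A)) || A = true || false = true
C && D = false && false = false
!(C && D) = !false = true
!!(C && D) = !true = false
A && !!(C && D) = false && false = false
(!(A && (E || A)) || A) || (A && !!(C && D)) = true || false = true
!((!(A && (E || A)) || A) || (A && !!(C && D))) = !true = false
!!((!(A && (E || A)) || A) || (A && !!(C && D))) = !false = true
!!((!(A && (E || A)) || A) || (A && !!(C && D))) || E = true || false = true
!(!!((!(A && (E || A)) || A) || (A && !!(C && D))) || E) = !true = false
D || B = false || false = false
(D || B) || B = false || false = false
B || ((D || B) || B) = false || false = false
!(B || ((D || B) || B)) = !false = true
!!(B || ((D || B) || B)) = !true = false
!!(B || ((D || B) || B)) && A = false && false = false
(!!(B || ((D || B) || B)) && A) && B = false && false = false
B && D = false && false = false
!(B && D) = !false = true
((!!(B || ((D || B) || B)) && A) && B) && !(B && D) = false && true = false
!(((!!(B || ((D || B) || B)) && A) && B) && !(B && D)) = !false = true
!(!!((!(A && (E || A)) || A) || (A && !!(C && D))) || E) || !(((!!(B || ((D || B) || B)) && A) && B) && !(B && D)) = false || true = true

true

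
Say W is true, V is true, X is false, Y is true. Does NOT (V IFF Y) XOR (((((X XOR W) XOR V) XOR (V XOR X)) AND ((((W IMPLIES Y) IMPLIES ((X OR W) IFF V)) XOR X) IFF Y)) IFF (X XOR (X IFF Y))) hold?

false

Substituting W=true, V=true, X=false, Y=true:
V IFF Y = true IFF true = true
NOT (V IFF Y) = NOT true = false
X XOR W = false XOR true = true
(X XOR W) XOR V = true XOR true = false
V XOR X = true XOR false = true
((X XOR W) XOR V) XOR (V XOR X) = false XOR true = true
W IMPLIES Y = true IMPLIES true = true
X OR W = false OR true = true
(X OR W) IFF V = true IFF true = true
(W IMPLIES Y) IMPLIES ((X OR W) IFF V) = true IMPLIES true = true
((W IMPLIES Y) IMPLIES ((X OR W) IFF V)) XOR X = true XOR false = true
(((W IMPLIES Y) IMPLIES ((X OR W) IFF V)) XOR X) IFF Y = true IFF true = true
(((X XOR W) XOR V) XOR (V XOR X)) AND ((((W IMPLIES Y) IMPLIES ((X OR W) IFF V)) XOR X) IFF Y) = true AND true = true
X IFF Y = false IFF true = false
X XOR (X IFF Y) = false XOR false = false
((((X XOR W) XOR V) XOR (V XOR X)) AND ((((W IMPLIES Y) IMPLIES ((X OR W) IFF V)) XOR X) IFF Y)) IFF (X XOR (X IFF Y)) = true IFF false = false
NOT (V IFF Y) XOR (((((X XOR W) XOR V) XOR (V XOR X)) AND ((((W IMPLIES Y) IMPLIES ((X OR W) IFF V)) XOR X) IFF Y)) IFF (X XOR (X IFF Y))) = false XOR false = false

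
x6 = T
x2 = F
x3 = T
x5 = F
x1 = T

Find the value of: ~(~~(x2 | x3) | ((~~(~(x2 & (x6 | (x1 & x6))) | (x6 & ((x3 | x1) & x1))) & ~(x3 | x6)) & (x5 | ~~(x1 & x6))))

x2 | x3 = F | T = T
~(x2 | x3) = ~T = F
~~(x2 | x3) = ~F = T
x1 & x6 = T & T = T
x6 | (x1 & x6) = T | T = T
x2 & (x6 | (x1 & x6)) = F & T = F
~(x2 & (x6 | (x1 & x6))) = ~F = T
x3 | x1 = T | T = T
(x3 | x1) & x1 = T & T = T
x6 & ((x3 | x1) & x1) = T & T = T
~(x2 & (x6 | (x1 & x6))) | (x6 & ((x3 | x1) & x1)) = T | T = T
~(~(x2 & (x6 | (x1 & x6))) | (x6 & ((x3 | x1) & x1))) = ~T = F
~~(~(x2 & (x6 | (x1 & x6))) | (x6 & ((x3 | x1) & x1))) = ~F = T
x3 | x6 = T | T = T
~(x3 | x6) = ~T = F
~~(~(x2 & (x6 | (x1 & x6))) | (x6 & ((x3 | x1) & x1))) & ~(x3 | x6) = T & F = F
x1 & x6 = T & T = T
~(x1 & x6) = ~T = F
~~(x1 & x6) = ~F = T
x5 | ~~(x1 & x6) = F | T = T
(~~(~(x2 & (x6 | (x1 & x6))) | (x6 & ((x3 | x1) & x1))) & ~(x3 | x6)) & (x5 | ~~(x1 & x6)) = F & T = F
~~(x2 | x3) | ((~~(~(x2 & (x6 | (x1 & x6))) | (x6 & ((x3 | x1) & x1))) & ~(x3 | x6)) & (x5 | ~~(x1 & x6))) = T | F = T
~(~~(x2 | x3) | ((~~(~(x2 & (x6 | (x1 & x6))) | (x6 & ((x3 | x1) & x1))) & ~(x3 | x6)) & (x5 | ~~(x1 & x6)))) = ~T = F

F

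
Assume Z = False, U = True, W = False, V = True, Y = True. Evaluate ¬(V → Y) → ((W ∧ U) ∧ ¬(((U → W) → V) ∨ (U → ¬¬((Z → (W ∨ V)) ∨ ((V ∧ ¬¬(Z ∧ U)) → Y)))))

True

Substituting Z=False, U=True, W=False, V=True, Y=True:
V → Y = True → True = True
¬(V → Y) = ¬True = False
W ∧ U = False ∧ True = False
U → W = True → False = False
(U → W) → V = False → True = True
W ∨ V = False ∨ True = True
Z → (W ∨ V) = False → True = True
Z ∧ U = False ∧ True = False
¬(Z ∧ U) = ¬False = True
¬¬(Z ∧ U) = ¬True = False
V ∧ ¬¬(Z ∧ U) = True ∧ False = False
(V ∧ ¬¬(Z ∧ U)) → Y = False → True = True
(Z → (W ∨ V)) ∨ ((V ∧ ¬¬(Z ∧ U)) → Y) = True ∨ True = True
¬((Z → (W ∨ V)) ∨ ((V ∧ ¬¬(Z ∧ U)) → Y)) = ¬True = False
¬¬((Z → (W ∨ V)) ∨ ((V ∧ ¬¬(Z ∧ U)) → Y)) = ¬False = True
U → ¬¬((Z → (W ∨ V)) ∨ ((V ∧ ¬¬(Z ∧ U)) → Y)) = True → True = True
((U → W) → V) ∨ (U → ¬¬((Z → (W ∨ V)) ∨ ((V ∧ ¬¬(Z ∧ U)) → Y))) = True ∨ True = True
¬(((U → W) → V) ∨ (U → ¬¬((Z → (W ∨ V)) ∨ ((V ∧ ¬¬(Z ∧ U)) → Y)))) = ¬True = False
(W ∧ U) ∧ ¬(((U → W) → V) ∨ (U → ¬¬((Z → (W ∨ V)) ∨ ((V ∧ ¬¬(Z ∧ U)) → Y)))) = False ∧ False = False
¬(V → Y) → ((W ∧ U) ∧ ¬(((U → W) → V) ∨ (U → ¬¬((Z → (W ∨ V)) ∨ ((V ∧ ¬¬(Z ∧ U)) → Y))))) = False → False = True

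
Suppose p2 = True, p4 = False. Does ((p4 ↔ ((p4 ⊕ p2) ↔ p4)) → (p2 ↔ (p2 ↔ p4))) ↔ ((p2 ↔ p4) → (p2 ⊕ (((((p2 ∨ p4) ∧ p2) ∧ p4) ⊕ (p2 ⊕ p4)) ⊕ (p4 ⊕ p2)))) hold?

Substituting p2=True, p4=False:
p4 ⊕ p2 = False ⊕ True = True
(p4 ⊕ p2) ↔ p4 = True ↔ False = False
p4 ↔ ((p4 ⊕ p2) ↔ p4) = False ↔ False = True
p2 ↔ p4 = True ↔ False = False
p2 ↔ (p2 ↔ p4) = True ↔ False = False
(p4 ↔ ((p4 ⊕ p2) ↔ p4)) → (p2 ↔ (p2 ↔ p4)) = True → False = False
p2 ↔ p4 = True ↔ False = False
p2 ∨ p4 = True ∨ False = True
(p2 ∨ p4) ∧ p2 = True ∧ True = True
((p2 ∨ p4) ∧ p2) ∧ p4 = True ∧ False = False
p2 ⊕ p4 = True ⊕ False = True
(((p2 ∨ p4) ∧ p2) ∧ p4) ⊕ (p2 ⊕ p4) = False ⊕ True = True
p4 ⊕ p2 = False ⊕ True = True
((((p2 ∨ p4) ∧ p2) ∧ p4) ⊕ (p2 ⊕ p4)) ⊕ (p4 ⊕ p2) = True ⊕ True = False
p2 ⊕ (((((p2 ∨ p4) ∧ p2) ∧ p4) ⊕ (p2 ⊕ p4)) ⊕ (p4 ⊕ p2)) = True ⊕ False = True
(p2 ↔ p4) → (p2 ⊕ (((((p2 ∨ p4) ∧ p2) ∧ p4) ⊕ (p2 ⊕ p4)) ⊕ (p4 ⊕ p2))) = False → True = True
((p4 ↔ ((p4 ⊕ p2) ↔ p4)) → (p2 ↔ (p2 ↔ p4))) ↔ ((p2 ↔ p4) → (p2 ⊕ (((((p2 ∨ p4) ∧ p2) ∧ p4) ⊕ (p2 ⊕ p4)) ⊕ (p4 ⊕ p2)))) = False ↔ True = False

False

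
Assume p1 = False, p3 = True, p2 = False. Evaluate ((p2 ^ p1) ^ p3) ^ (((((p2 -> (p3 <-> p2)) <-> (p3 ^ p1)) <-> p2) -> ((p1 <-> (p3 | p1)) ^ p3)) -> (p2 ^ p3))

p2 ^ p1 = False ^ False = False
(p2 ^ p1) ^ p3 = False ^ True = True
p3 <-> p2 = True <-> False = False
p2 -> (p3 <-> p2) = False -> False = True
p3 ^ p1 = True ^ False = True
(p2 -> (p3 <-> p2)) <-> (p3 ^ p1) = True <-> True = True
((p2 -> (p3 <-> p2)) <-> (p3 ^ p1)) <-> p2 = True <-> False = False
p3 | p1 = True | False = True
p1 <-> (p3 | p1) = False <-> True = False
(p1 <-> (p3 | p1)) ^ p3 = False ^ True = True
(((p2 -> (p3 <-> p2)) <-> (p3 ^ p1)) <-> p2) -> ((p1 <-> (p3 | p1)) ^ p3) = False -> True = True
p2 ^ p3 = False ^ True = True
((((p2 -> (p3 <-> p2)) <-> (p3 ^ p1)) <-> p2) -> ((p1 <-> (p3 | p1)) ^ p3)) -> (p2 ^ p3) = True -> True = True
((p2 ^ p1) ^ p3) ^ (((((p2 -> (p3 <-> p2)) <-> (p3 ^ p1)) <-> p2) -> ((p1 <-> (p3 | p1)) ^ p3)) -> (p2 ^ p3)) = True ^ True = False

False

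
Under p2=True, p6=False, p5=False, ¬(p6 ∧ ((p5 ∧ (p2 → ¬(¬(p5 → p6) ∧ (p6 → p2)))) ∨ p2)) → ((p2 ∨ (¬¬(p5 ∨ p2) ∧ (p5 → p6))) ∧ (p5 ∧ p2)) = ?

False

p5 → p6 = False → False = True
¬(p5 → p6) = ¬True = False
p6 → p2 = False → True = True
¬(p5 → p6) ∧ (p6 → p2) = False ∧ True = False
¬(¬(p5 → p6) ∧ (p6 → p2)) = ¬False = True
p2 → ¬(¬(p5 → p6) ∧ (p6 → p2)) = True → True = True
p5 ∧ (p2 → ¬(¬(p5 → p6) ∧ (p6 → p2))) = False ∧ True = False
(p5 ∧ (p2 → ¬(¬(p5 → p6) ∧ (p6 → p2)))) ∨ p2 = False ∨ True = True
p6 ∧ ((p5 ∧ (p2 → ¬(¬(p5 → p6) ∧ (p6 → p2)))) ∨ p2) = False ∧ True = False
¬(p6 ∧ ((p5 ∧ (p2 → ¬(¬(p5 → p6) ∧ (p6 → p2)))) ∨ p2)) = ¬False = True
p5 ∨ p2 = False ∨ True = True
¬(p5 ∨ p2) = ¬True = False
¬¬(p5 ∨ p2) = ¬False = True
p5 → p6 = False → False = True
¬¬(p5 ∨ p2) ∧ (p5 → p6) = True ∧ True = True
p2 ∨ (¬¬(p5 ∨ p2) ∧ (p5 → p6)) = True ∨ True = True
p5 ∧ p2 = False ∧ True = False
(p2 ∨ (¬¬(p5 ∨ p2) ∧ (p5 → p6))) ∧ (p5 ∧ p2) = True ∧ False = False
¬(p6 ∧ ((p5 ∧ (p2 → ¬(¬(p5 → p6) ∧ (p6 → p2)))) ∨ p2)) → ((p2 ∨ (¬¬(p5 ∨ p2) ∧ (p5 → p6))) ∧ (p5 ∧ p2)) = True → False = False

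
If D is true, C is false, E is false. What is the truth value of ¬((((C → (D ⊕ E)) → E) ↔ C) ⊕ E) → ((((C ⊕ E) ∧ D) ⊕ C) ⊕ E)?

D ⊕ E = True ⊕ False = True
C → (D ⊕ E) = False → True = True
(C → (D ⊕ E)) → E = True → False = False
((C → (D ⊕ E)) → E) ↔ C = False ↔ False = True
(((C → (D ⊕ E)) → E) ↔ C) ⊕ E = True ⊕ False = True
¬((((C → (D ⊕ E)) → E) ↔ C) ⊕ E) = ¬True = False
C ⊕ E = False ⊕ False = False
(C ⊕ E) ∧ D = False ∧ True = False
((C ⊕ E) ∧ D) ⊕ C = False ⊕ False = False
(((C ⊕ E) ∧ D) ⊕ C) ⊕ E = False ⊕ False = False
¬((((C → (D ⊕ E)) → E) ↔ C) ⊕ E) → ((((C ⊕ E) ∧ D) ⊕ C) ⊕ E) = False → False = True

True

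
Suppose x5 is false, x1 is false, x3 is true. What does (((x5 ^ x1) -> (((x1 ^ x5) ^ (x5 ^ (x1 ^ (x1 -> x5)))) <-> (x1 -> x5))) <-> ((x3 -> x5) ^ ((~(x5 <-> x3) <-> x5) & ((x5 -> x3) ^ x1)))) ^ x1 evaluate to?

False

Substituting x5=False, x1=False, x3=True:
x5 ^ x1 = False ^ False = False
x1 ^ x5 = False ^ False = False
x1 -> x5 = False -> False = True
x1 ^ (x1 -> x5) = False ^ True = True
x5 ^ (x1 ^ (x1 -> x5)) = False ^ True = True
(x1 ^ x5) ^ (x5 ^ (x1 ^ (x1 -> x5))) = False ^ True = True
x1 -> x5 = False -> False = True
((x1 ^ x5) ^ (x5 ^ (x1 ^ (x1 -> x5)))) <-> (x1 -> x5) = True <-> True = True
(x5 ^ x1) -> (((x1 ^ x5) ^ (x5 ^ (x1 ^ (x1 -> x5)))) <-> (x1 -> x5)) = False -> True = True
x3 -> x5 = True -> False = False
x5 <-> x3 = False <-> True = False
~(x5 <-> x3) = ~False = True
~(x5 <-> x3) <-> x5 = True <-> False = False
x5 -> x3 = False -> True = True
(x5 -> x3) ^ x1 = True ^ False = True
(~(x5 <-> x3) <-> x5) & ((x5 -> x3) ^ x1) = False & True = False
(x3 -> x5) ^ ((~(x5 <-> x3) <-> x5) & ((x5 -> x3) ^ x1)) = False ^ False = False
((x5 ^ x1) -> (((x1 ^ x5) ^ (x5 ^ (x1 ^ (x1 -> x5)))) <-> (x1 -> x5))) <-> ((x3 -> x5) ^ ((~(x5 <-> x3) <-> x5) & ((x5 -> x3) ^ x1))) = True <-> False = False
(((x5 ^ x1) -> (((x1 ^ x5) ^ (x5 ^ (x1 ^ (x1 -> x5)))) <-> (x1 -> x5))) <-> ((x3 -> x5) ^ ((~(x5 <-> x3) <-> x5) & ((x5 -> x3) ^ x1)))) ^ x1 = False ^ False = False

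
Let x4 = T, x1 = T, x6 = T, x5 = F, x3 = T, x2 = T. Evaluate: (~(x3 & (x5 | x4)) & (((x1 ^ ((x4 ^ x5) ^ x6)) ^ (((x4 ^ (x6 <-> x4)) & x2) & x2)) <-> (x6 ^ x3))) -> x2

x5 | x4 = F | T = T
x3 & (x5 | x4) = T & T = T
~(x3 & (x5 | x4)) = ~T = F
x4 ^ x5 = T ^ F = T
(x4 ^ x5) ^ x6 = T ^ T = F
x1 ^ ((x4 ^ x5) ^ x6) = T ^ F = T
x6 <-> x4 = T <-> T = T
x4 ^ (x6 <-> x4) = T ^ T = F
(x4 ^ (x6 <-> x4)) & x2 = F & T = F
((x4 ^ (x6 <-> x4)) & x2) & x2 = F & T = F
(x1 ^ ((x4 ^ x5) ^ x6)) ^ (((x4 ^ (x6 <-> x4)) & x2) & x2) = T ^ F = T
x6 ^ x3 = T ^ T = F
((x1 ^ ((x4 ^ x5) ^ x6)) ^ (((x4 ^ (x6 <-> x4)) & x2) & x2)) <-> (x6 ^ x3) = T <-> F = F
~(x3 & (x5 | x4)) & (((x1 ^ ((x4 ^ x5) ^ x6)) ^ (((x4 ^ (x6 <-> x4)) & x2) & x2)) <-> (x6 ^ x3)) = F & F = F
(~(x3 & (x5 | x4)) & (((x1 ^ ((x4 ^ x5) ^ x6)) ^ (((x4 ^ (x6 <-> x4)) & x2) & x2)) <-> (x6 ^ x3))) -> x2 = F -> T = T

T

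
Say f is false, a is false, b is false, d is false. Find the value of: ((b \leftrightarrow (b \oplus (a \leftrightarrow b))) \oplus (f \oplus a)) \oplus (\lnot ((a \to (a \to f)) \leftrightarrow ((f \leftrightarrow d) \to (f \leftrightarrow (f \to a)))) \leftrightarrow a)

\text{False}

a \leftrightarrow b = \text{False} \leftrightarrow \text{False} = \text{True}
b \oplus (a \leftrightarrow b) = \text{False} \oplus \text{True} = \text{True}
b \leftrightarrow (b \oplus (a \leftrightarrow b)) = \text{False} \leftrightarrow \text{True} = \text{False}
f \oplus a = \text{False} \oplus \text{False} = \text{False}
(b \leftrightarrow (b \oplus (a \leftrightarrow b))) \oplus (f \oplus a) = \text{False} \oplus \text{False} = \text{False}
a \to f = \text{False} \to \text{False} = \text{True}
a \to (a \to f) = \text{False} \to \text{True} = \text{True}
f \leftrightarrow d = \text{False} \leftrightarrow \text{False} = \text{True}
f \to a = \text{False} \to \text{False} = \text{True}
f \leftrightarrow (f \to a) = \text{False} \leftrightarrow \text{True} = \text{False}
(f \leftrightarrow d) \to (f \leftrightarrow (f \to a)) = \text{True} \to \text{False} = \text{False}
(a \to (a \to f)) \leftrightarrow ((f \leftrightarrow d) \to (f \leftrightarrow (f \to a))) = \text{True} \leftrightarrow \text{False} = \text{False}
\lnot ((a \to (a \to f)) \leftrightarrow ((f \leftrightarrow d) \to (f \leftrightarrow (f \to a)))) = \lnot \text{False} = \text{True}
\lnot ((a \to (a \to f)) \leftrightarrow ((f \leftrightarrow d) \to (f \leftrightarrow (f \to a)))) \leftrightarrow a = \text{True} \leftrightarrow \text{False} = \text{False}
((b \leftrightarrow (b \oplus (a \leftrightarrow b))) \oplus (f \oplus a)) \oplus (\lnot ((a \to (a \to f)) \leftrightarrow ((f \leftrightarrow d) \to (f \leftrightarrow (f \to a)))) \leftrightarrow a) = \text{False} \oplus \text{False} = \text{False}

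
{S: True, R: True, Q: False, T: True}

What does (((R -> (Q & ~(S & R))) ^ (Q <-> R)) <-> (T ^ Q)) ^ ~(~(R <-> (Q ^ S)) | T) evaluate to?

False

S & R = True & True = True
~(S & R) = ~True = False
Q & ~(S & R) = False & False = False
R -> (Q & ~(S & R)) = True -> False = False
Q <-> R = False <-> True = False
(R -> (Q & ~(S & R))) ^ (Q <-> R) = False ^ False = False
T ^ Q = True ^ False = True
((R -> (Q & ~(S & R))) ^ (Q <-> R)) <-> (T ^ Q) = False <-> True = False
Q ^ S = False ^ True = True
R <-> (Q ^ S) = True <-> True = True
~(R <-> (Q ^ S)) = ~True = False
~(R <-> (Q ^ S)) | T = False | True = True
~(~(R <-> (Q ^ S)) | T) = ~True = False
(((R -> (Q & ~(S & R))) ^ (Q <-> R)) <-> (T ^ Q)) ^ ~(~(R <-> (Q ^ S)) | T) = False ^ False = False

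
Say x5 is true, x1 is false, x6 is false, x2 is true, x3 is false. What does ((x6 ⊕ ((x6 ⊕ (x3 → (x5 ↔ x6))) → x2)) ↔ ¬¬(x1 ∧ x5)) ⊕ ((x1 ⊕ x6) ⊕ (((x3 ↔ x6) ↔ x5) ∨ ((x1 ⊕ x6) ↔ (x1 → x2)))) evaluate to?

T

x5 ↔ x6 = T ↔ F = F
x3 → (x5 ↔ x6) = F → F = T
x6 ⊕ (x3 → (x5 ↔ x6)) = F ⊕ T = T
(x6 ⊕ (x3 → (x5 ↔ x6))) → x2 = T → T = T
x6 ⊕ ((x6 ⊕ (x3 → (x5 ↔ x6))) → x2) = F ⊕ T = T
x1 ∧ x5 = F ∧ T = F
¬(x1 ∧ x5) = ¬F = T
¬¬(x1 ∧ x5) = ¬T = F
(x6 ⊕ ((x6 ⊕ (x3 → (x5 ↔ x6))) → x2)) ↔ ¬¬(x1 ∧ x5) = T ↔ F = F
x1 ⊕ x6 = F ⊕ F = F
x3 ↔ x6 = F ↔ F = T
(x3 ↔ x6) ↔ x5 = T ↔ T = T
x1 ⊕ x6 = F ⊕ F = F
x1 → x2 = F → T = T
(x1 ⊕ x6) ↔ (x1 → x2) = F ↔ T = F
((x3 ↔ x6) ↔ x5) ∨ ((x1 ⊕ x6) ↔ (x1 → x2)) = T ∨ F = T
(x1 ⊕ x6) ⊕ (((x3 ↔ x6) ↔ x5) ∨ ((x1 ⊕ x6) ↔ (x1 → x2))) = F ⊕ T = T
((x6 ⊕ ((x6 ⊕ (x3 → (x5 ↔ x6))) → x2)) ↔ ¬¬(x1 ∧ x5)) ⊕ ((x1 ⊕ x6) ⊕ (((x3 ↔ x6) ↔ x5) ∨ ((x1 ⊕ x6) ↔ (x1 → x2)))) = F ⊕ T = T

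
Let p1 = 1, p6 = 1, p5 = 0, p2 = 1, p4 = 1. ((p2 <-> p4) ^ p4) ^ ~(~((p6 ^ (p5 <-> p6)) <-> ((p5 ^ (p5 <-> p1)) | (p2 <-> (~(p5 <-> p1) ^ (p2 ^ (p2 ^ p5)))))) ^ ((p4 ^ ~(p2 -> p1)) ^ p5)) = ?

0

p2 <-> p4 = 1 <-> 1 = 1
(p2 <-> p4) ^ p4 = 1 ^ 1 = 0
p5 <-> p6 = 0 <-> 1 = 0
p6 ^ (p5 <-> p6) = 1 ^ 0 = 1
p5 <-> p1 = 0 <-> 1 = 0
p5 ^ (p5 <-> p1) = 0 ^ 0 = 0
p5 <-> p1 = 0 <-> 1 = 0
~(p5 <-> p1) = ~0 = 1
p2 ^ p5 = 1 ^ 0 = 1
p2 ^ (p2 ^ p5) = 1 ^ 1 = 0
~(p5 <-> p1) ^ (p2 ^ (p2 ^ p5)) = 1 ^ 0 = 1
p2 <-> (~(p5 <-> p1) ^ (p2 ^ (p2 ^ p5))) = 1 <-> 1 = 1
(p5 ^ (p5 <-> p1)) | (p2 <-> (~(p5 <-> p1) ^ (p2 ^ (p2 ^ p5)))) = 0 | 1 = 1
(p6 ^ (p5 <-> p6)) <-> ((p5 ^ (p5 <-> p1)) | (p2 <-> (~(p5 <-> p1) ^ (p2 ^ (p2 ^ p5))))) = 1 <-> 1 = 1
~((p6 ^ (p5 <-> p6)) <-> ((p5 ^ (p5 <-> p1)) | (p2 <-> (~(p5 <-> p1) ^ (p2 ^ (p2 ^ p5)))))) = ~1 = 0
p2 -> p1 = 1 -> 1 = 1
~(p2 -> p1) = ~1 = 0
p4 ^ ~(p2 -> p1) = 1 ^ 0 = 1
(p4 ^ ~(p2 -> p1)) ^ p5 = 1 ^ 0 = 1
~((p6 ^ (p5 <-> p6)) <-> ((p5 ^ (p5 <-> p1)) | (p2 <-> (~(p5 <-> p1) ^ (p2 ^ (p2 ^ p5)))))) ^ ((p4 ^ ~(p2 -> p1)) ^ p5) = 0 ^ 1 = 1
~(~((p6 ^ (p5 <-> p6)) <-> ((p5 ^ (p5 <-> p1)) | (p2 <-> (~(p5 <-> p1) ^ (p2 ^ (p2 ^ p5)))))) ^ ((p4 ^ ~(p2 -> p1)) ^ p5)) = ~1 = 0
((p2 <-> p4) ^ p4) ^ ~(~((p6 ^ (p5 <-> p6)) <-> ((p5 ^ (p5 <-> p1)) | (p2 <-> (~(p5 <-> p1) ^ (p2 ^ (p2 ^ p5)))))) ^ ((p4 ^ ~(p2 -> p1)) ^ p5)) = 0 ^ 0 = 0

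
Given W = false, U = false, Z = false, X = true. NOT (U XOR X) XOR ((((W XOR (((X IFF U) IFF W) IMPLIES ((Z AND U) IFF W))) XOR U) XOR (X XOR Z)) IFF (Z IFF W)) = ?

false

Substituting W=false, U=false, Z=false, X=true:
U XOR X = false XOR true = true
NOT (U XOR X) = NOT true = false
X IFF U = true IFF false = false
(X IFF U) IFF W = false IFF false = true
Z AND U = false AND false = false
(Z AND U) IFF W = false IFF false = true
((X IFF U) IFF W) IMPLIES ((Z AND U) IFF W) = true IMPLIES true = true
W XOR (((X IFF U) IFF W) IMPLIES ((Z AND U) IFF W)) = false XOR true = true
(W XOR (((X IFF U) IFF W) IMPLIES ((Z AND U) IFF W))) XOR U = true XOR false = true
X XOR Z = true XOR false = true
((W XOR (((X IFF U) IFF W) IMPLIES ((Z AND U) IFF W))) XOR U) XOR (X XOR Z) = true XOR true = false
Z IFF W = false IFF false = true
(((W XOR (((X IFF U) IFF W) IMPLIES ((Z AND U) IFF W))) XOR U) XOR (X XOR Z)) IFF (Z IFF W) = false IFF true = false
NOT (U XOR X) XOR ((((W XOR (((X IFF U) IFF W) IMPLIES ((Z AND U) IFF W))) XOR U) XOR (X XOR Z)) IFF (Z IFF W)) = false XOR false = false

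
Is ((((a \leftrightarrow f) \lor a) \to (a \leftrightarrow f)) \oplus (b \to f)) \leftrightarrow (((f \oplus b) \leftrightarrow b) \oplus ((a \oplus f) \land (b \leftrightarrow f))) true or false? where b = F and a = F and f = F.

F

a \leftrightarrow f = F \leftrightarrow F = T
(a \leftrightarrow f) \lor a = T \lor F = T
a \leftrightarrow f = F \leftrightarrow F = T
((a \leftrightarrow f) \lor a) \to (a \leftrightarrow f) = T \to T = T
b \to f = F \to F = T
(((a \leftrightarrow f) \lor a) \to (a \leftrightarrow f)) \oplus (b \to f) = T \oplus T = F
f \oplus b = F \oplus F = F
(f \oplus b) \leftrightarrow b = F \leftrightarrow F = T
a \oplus f = F \oplus F = F
b \leftrightarrow f = F \leftrightarrow F = T
(a \oplus f) \land (b \leftrightarrow f) = F \land T = F
((f \oplus b) \leftrightarrow b) \oplus ((a \oplus f) \land (b \leftrightarrow f)) = T \oplus F = T
((((a \leftrightarrow f) \lor a) \to (a \leftrightarrow f)) \oplus (b \to f)) \leftrightarrow (((f \oplus b) \leftrightarrow b) \oplus ((a \oplus f) \land (b \leftrightarrow f))) = F \leftrightarrow T = F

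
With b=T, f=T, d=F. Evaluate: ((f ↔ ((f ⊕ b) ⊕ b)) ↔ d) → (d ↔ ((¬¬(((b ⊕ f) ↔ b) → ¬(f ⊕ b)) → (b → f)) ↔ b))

T

f ⊕ b = T ⊕ T = F
(f ⊕ b) ⊕ b = F ⊕ T = T
f ↔ ((f ⊕ b) ⊕ b) = T ↔ T = T
(f ↔ ((f ⊕ b) ⊕ b)) ↔ d = T ↔ F = F
b ⊕ f = T ⊕ T = F
(b ⊕ f) ↔ b = F ↔ T = F
f ⊕ b = T ⊕ T = F
¬(f ⊕ b) = ¬F = T
((b ⊕ f) ↔ b) → ¬(f ⊕ b) = F → T = T
¬(((b ⊕ f) ↔ b) → ¬(f ⊕ b)) = ¬T = F
¬¬(((b ⊕ f) ↔ b) → ¬(f ⊕ b)) = ¬F = T
b → f = T → T = T
¬¬(((b ⊕ f) ↔ b) → ¬(f ⊕ b)) → (b → f) = T → T = T
(¬¬(((b ⊕ f) ↔ b) → ¬(f ⊕ b)) → (b → f)) ↔ b = T ↔ T = T
d ↔ ((¬¬(((b ⊕ f) ↔ b) → ¬(f ⊕ b)) → (b → f)) ↔ b) = F ↔ T = F
((f ↔ ((f ⊕ b) ⊕ b)) ↔ d) → (d ↔ ((¬¬(((b ⊕ f) ↔ b) → ¬(f ⊕ b)) → (b → f)) ↔ b)) = F → F = T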